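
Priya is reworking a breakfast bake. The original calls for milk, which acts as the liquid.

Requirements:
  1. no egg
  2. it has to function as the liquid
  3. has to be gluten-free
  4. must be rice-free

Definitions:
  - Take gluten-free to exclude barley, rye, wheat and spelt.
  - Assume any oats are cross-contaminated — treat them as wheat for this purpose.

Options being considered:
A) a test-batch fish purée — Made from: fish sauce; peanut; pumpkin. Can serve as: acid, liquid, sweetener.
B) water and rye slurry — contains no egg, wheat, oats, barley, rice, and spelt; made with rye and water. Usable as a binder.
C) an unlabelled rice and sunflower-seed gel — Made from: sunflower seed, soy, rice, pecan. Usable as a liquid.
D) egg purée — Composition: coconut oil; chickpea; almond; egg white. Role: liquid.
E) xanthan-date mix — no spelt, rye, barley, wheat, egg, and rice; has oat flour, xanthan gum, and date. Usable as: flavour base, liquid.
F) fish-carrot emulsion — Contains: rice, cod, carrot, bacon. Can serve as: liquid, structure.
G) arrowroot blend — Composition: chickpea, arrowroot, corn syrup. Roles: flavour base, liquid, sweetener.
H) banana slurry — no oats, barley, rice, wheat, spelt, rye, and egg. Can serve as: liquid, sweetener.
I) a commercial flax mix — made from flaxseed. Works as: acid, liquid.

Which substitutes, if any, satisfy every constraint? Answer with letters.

A, G, H, I

A: all constraints satisfied — valid
B: not usable as a liquid; has rye, so not gluten-free — reject
C: has rice, so not rice-free — out
D: has egg white, so not egg-free — no
E: has oat flour, so not gluten-free — no
F: has rice, so not rice-free — reject
G: nothing on the exclusion list — OK
H: works as a liquid, no rice, gluten-free — keep
I: only flaxseed; none excluded — OK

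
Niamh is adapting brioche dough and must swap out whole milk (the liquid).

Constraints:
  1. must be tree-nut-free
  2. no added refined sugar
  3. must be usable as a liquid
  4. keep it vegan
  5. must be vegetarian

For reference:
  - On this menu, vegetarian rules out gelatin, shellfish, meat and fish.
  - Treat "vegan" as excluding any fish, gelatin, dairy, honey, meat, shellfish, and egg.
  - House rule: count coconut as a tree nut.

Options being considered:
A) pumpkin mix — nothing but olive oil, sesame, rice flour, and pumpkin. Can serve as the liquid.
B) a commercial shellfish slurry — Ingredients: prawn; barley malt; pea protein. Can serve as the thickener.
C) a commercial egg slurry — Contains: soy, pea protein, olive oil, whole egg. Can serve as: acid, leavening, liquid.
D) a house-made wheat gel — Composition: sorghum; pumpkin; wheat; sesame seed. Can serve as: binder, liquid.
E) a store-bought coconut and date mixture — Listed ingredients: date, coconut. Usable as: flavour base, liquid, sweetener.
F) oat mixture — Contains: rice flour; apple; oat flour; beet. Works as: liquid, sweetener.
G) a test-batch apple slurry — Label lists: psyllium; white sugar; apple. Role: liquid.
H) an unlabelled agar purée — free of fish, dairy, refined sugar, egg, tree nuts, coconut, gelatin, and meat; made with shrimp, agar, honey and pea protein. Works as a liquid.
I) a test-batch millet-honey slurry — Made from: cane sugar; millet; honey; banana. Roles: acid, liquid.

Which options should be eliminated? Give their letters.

B, C, E, G, H, I

A: works as a liquid, no refined sugar, vegan — OK
B: not usable as a liquid; has prawn, so not vegetarian (and 1 more) — reject
C: has whole egg, so not vegan — no
D: nothing on the exclusion list — OK
E: has coconut, so not tree-nut-free — reject
F: vegan, no refined sugar — keep
G: has white sugar, so not no-added-sugar — reject
H: has shrimp, so not vegetarian; has honey, so not vegan — no
I: has honey, so not vegan; has cane sugar, so not no-added-sugar — out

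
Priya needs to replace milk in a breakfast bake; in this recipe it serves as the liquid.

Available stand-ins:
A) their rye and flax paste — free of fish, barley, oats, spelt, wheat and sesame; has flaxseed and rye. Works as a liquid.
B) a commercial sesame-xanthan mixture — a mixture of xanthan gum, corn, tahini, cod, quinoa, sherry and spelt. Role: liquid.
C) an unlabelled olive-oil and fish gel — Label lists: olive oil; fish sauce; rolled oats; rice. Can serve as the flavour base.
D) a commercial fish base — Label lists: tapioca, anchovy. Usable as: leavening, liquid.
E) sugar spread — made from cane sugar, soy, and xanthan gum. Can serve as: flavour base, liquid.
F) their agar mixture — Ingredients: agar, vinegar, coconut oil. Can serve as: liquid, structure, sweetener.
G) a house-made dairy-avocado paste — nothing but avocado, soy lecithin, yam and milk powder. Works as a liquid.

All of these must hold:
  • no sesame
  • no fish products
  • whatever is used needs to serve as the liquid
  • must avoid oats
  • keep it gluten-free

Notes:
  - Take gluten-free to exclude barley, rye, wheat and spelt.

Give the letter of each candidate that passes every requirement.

E, F, G

A: has rye, so not gluten-free — out
B: has spelt, so not gluten-free; has tahini, so not sesame-free (and 1 more) — out
C: not usable as a liquid; has rolled oats, so not oat-free (and 1 more) — out
D: has anchovy, so not fish-free — reject
E: only soy, cane sugar and xanthan gum; none excluded — OK
F: only coconut oil, agar and vinegar; none excluded — keep
G: milk powder and soy lecithin etc. — none of it excluded — valid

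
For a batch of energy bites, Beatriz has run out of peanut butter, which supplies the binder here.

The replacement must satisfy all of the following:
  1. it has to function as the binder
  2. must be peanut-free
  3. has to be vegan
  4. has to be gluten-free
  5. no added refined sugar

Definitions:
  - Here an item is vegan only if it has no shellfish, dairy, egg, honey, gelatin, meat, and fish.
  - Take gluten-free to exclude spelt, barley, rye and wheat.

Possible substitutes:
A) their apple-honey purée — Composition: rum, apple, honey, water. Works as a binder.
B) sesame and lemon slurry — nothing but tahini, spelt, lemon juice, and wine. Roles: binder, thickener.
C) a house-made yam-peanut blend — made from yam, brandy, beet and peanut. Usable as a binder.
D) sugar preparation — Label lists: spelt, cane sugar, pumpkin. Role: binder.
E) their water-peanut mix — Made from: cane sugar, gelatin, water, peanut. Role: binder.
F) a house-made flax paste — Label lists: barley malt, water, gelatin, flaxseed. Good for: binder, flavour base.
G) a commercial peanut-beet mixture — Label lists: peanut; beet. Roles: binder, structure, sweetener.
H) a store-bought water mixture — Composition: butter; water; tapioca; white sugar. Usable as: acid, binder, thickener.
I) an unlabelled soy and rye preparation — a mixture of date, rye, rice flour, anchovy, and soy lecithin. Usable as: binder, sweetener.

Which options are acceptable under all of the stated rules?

A: has honey, so not vegan — no
B: has spelt, so not gluten-free — no
C: has peanut, so not peanut-free — out
D: has spelt, so not gluten-free; has cane sugar, so not no-added-sugar — reject
E: has gelatin, so not vegan; has peanut, so not peanut-free (and 1 more) — out
F: has gelatin, so not vegan; has barley malt, so not gluten-free — out
G: has peanut, so not peanut-free — no
H: has butter, so not vegan; has white sugar, so not no-added-sugar — reject
I: has anchovy, so not vegan; has rye, so not gluten-free — out

none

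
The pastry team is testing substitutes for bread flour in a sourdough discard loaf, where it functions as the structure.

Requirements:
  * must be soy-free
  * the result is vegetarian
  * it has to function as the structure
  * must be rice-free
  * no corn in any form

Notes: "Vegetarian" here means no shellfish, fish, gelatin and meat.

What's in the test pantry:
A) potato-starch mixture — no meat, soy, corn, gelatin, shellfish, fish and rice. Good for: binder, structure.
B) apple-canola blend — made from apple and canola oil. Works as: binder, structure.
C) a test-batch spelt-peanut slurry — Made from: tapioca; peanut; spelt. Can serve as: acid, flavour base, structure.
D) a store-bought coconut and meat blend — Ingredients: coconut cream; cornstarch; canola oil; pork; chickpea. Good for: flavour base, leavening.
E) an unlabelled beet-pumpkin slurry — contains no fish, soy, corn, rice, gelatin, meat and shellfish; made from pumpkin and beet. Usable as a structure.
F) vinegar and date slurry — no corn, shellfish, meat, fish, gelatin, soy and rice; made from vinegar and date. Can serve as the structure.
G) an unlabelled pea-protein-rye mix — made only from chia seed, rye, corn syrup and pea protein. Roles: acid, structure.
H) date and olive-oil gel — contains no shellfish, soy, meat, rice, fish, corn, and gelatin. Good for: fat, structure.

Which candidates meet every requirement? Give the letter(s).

A, B, C, E, F, H

A: vegetarian, no soy — keep
B: only apple and canola oil; none excluded — OK
C: every rule checks out — OK
D: not usable as a structure; has pork, so not vegetarian (and 1 more) — out
E: all constraints satisfied — valid
F: every rule checks out — keep
G: has corn syrup, so not corn-free — reject
H: no soy, vegetarian — OK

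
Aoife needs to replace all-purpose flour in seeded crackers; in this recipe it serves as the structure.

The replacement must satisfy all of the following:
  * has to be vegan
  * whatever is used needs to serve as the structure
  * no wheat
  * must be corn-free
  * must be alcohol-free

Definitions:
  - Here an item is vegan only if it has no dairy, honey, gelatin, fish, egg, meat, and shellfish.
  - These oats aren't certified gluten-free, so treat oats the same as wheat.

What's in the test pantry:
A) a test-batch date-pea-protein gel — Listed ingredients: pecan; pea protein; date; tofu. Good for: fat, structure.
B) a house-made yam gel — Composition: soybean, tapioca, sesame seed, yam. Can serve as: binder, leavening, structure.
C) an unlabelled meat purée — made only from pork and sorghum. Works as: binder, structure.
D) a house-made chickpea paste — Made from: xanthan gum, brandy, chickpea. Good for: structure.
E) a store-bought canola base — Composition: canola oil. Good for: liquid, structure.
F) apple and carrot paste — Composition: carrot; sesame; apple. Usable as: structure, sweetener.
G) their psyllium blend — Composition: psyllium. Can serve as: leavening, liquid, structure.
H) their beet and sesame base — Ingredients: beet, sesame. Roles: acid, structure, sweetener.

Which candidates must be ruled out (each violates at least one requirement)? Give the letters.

C, D

A: works as a structure, vegan, no alcohol — OK
B: nothing on the exclusion list — OK
C: has pork, so not vegan — no
D: has brandy, so not alcohol-free — out
E: only canola oil; none excluded — keep
F: only sesame, carrot, and apple; none excluded — OK
G: wheat-free, no alcohol — OK
H: works as a structure, no corn, wheat-free — keep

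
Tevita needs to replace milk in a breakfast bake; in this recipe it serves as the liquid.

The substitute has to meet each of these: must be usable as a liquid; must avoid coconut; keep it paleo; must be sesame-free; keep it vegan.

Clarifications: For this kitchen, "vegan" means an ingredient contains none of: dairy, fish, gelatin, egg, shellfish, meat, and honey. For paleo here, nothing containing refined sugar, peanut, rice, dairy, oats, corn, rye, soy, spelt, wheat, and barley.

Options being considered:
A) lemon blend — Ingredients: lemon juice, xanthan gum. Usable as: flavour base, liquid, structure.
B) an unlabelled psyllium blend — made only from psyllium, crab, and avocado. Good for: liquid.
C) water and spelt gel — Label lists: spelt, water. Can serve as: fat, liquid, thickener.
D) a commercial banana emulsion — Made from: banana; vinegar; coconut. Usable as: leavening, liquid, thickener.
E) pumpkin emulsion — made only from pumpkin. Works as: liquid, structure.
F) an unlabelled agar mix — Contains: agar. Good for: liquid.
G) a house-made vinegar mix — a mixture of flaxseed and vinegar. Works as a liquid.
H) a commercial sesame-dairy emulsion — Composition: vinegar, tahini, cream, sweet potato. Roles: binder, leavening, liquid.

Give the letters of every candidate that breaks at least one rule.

B, C, D, H

A: all constraints satisfied — OK
B: has crab, so not vegan — out
C: has spelt, so not paleo — no
D: has coconut, so not coconut-free — out
E: only pumpkin; none excluded — valid
F: only agar; none excluded — OK
G: works as a liquid, no sesame, paleo — valid
H: has cream, so not vegan; has cream, so not paleo (and 1 more) — out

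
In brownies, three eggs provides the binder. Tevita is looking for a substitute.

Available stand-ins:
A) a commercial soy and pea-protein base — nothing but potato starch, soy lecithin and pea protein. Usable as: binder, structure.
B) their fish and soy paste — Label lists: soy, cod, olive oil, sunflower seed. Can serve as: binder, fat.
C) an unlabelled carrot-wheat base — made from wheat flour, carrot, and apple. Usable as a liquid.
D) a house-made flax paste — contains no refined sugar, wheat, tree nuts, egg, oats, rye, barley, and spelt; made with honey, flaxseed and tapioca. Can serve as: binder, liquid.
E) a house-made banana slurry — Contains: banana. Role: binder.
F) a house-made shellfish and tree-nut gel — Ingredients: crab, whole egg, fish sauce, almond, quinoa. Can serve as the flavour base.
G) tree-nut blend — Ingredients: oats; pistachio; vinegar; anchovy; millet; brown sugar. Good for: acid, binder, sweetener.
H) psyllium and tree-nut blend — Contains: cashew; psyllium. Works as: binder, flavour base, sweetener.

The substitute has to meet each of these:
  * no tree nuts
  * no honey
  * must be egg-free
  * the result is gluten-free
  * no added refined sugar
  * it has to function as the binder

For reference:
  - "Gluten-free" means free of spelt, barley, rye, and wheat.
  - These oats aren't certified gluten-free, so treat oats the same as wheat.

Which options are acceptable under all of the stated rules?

A: all constraints satisfied — valid
B: works as a binder, no egg, no tree nuts — valid
C: not usable as a binder; has wheat flour, so not gluten-free — no
D: has honey, so not honey-free — reject
E: works as a binder, no refined sugar, gluten-free — OK
F: not usable as a binder; has whole egg, so not egg-free (and 1 more) — reject
G: has oats, so not gluten-free; has brown sugar, so not no-added-sugar (and 1 more) — reject
H: has cashew, so not tree-nut-free — out

A, B, E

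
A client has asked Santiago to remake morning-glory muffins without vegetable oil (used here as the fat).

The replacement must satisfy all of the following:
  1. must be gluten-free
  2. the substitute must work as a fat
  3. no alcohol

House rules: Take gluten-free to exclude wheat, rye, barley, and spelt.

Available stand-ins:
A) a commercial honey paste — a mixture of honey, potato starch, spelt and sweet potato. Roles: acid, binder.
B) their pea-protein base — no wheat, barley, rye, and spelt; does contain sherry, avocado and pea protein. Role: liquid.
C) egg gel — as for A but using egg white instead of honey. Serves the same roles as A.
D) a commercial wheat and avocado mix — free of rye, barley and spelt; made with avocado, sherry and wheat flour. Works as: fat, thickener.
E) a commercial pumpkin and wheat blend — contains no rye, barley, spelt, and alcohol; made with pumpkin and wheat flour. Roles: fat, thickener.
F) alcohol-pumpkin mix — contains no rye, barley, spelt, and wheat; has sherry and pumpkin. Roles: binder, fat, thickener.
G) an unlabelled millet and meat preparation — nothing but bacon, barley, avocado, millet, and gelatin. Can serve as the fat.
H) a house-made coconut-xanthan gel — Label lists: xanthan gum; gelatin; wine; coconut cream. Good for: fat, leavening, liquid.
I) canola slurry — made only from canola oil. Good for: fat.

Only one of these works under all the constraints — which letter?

I

A: not usable as a fat; has spelt, so not gluten-free — out
B: not usable as a fat; has sherry, so not alcohol-free — reject
C: not usable as a fat; has spelt, so not gluten-free — no
D: has wheat flour, so not gluten-free; has sherry, so not alcohol-free — reject
E: has wheat flour, so not gluten-free — no
F: has sherry, so not alcohol-free — reject
G: has barley, so not gluten-free — out
H: has wine, so not alcohol-free — out
I: nothing on the exclusion list — valid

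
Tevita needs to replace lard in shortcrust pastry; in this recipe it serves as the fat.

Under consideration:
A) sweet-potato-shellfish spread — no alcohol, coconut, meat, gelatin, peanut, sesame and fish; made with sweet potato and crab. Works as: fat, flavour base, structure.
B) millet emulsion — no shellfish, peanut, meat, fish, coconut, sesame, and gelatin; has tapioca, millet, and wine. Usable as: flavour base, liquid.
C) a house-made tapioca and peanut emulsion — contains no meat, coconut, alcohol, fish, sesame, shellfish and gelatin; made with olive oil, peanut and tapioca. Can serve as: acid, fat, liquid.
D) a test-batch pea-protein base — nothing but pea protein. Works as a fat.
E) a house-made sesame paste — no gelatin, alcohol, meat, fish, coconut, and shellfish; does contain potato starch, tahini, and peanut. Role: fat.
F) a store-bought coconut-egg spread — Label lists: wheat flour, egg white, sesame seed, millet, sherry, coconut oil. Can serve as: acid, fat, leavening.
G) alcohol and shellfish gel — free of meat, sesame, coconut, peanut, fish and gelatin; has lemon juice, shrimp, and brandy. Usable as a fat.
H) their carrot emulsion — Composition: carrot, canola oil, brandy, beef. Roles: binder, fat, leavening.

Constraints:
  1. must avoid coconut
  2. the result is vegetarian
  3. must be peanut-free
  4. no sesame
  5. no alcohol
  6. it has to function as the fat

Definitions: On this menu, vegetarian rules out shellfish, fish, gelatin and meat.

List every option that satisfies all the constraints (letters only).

A: has crab, so not vegetarian — no
B: not usable as a fat; has wine, so not alcohol-free — reject
C: has peanut, so not peanut-free — no
D: only pea protein; none excluded — OK
E: has peanut, so not peanut-free; has tahini, so not sesame-free — reject
F: has sherry, so not alcohol-free; has sesame seed, so not sesame-free (and 1 more) — no
G: has shrimp, so not vegetarian; has brandy, so not alcohol-free — no
H: has beef, so not vegetarian; has brandy, so not alcohol-free — reject

D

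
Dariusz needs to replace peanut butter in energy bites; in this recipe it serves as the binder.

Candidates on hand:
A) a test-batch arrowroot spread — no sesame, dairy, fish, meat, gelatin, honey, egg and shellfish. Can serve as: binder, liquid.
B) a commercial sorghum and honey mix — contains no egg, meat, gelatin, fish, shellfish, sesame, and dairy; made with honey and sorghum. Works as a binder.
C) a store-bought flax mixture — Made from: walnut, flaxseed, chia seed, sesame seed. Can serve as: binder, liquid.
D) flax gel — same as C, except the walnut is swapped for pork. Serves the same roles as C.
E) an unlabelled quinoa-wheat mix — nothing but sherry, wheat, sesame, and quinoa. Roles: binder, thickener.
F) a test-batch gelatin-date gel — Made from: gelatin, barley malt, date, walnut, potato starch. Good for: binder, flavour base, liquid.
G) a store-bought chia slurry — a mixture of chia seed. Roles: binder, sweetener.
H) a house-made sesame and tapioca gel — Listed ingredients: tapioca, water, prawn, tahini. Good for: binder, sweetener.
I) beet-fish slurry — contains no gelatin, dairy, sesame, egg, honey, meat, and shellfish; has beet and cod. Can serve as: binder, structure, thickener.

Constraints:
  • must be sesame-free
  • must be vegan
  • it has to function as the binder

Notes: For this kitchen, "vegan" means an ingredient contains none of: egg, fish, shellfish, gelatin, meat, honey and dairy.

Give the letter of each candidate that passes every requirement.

A: vegan, no sesame — OK
B: has honey, so not vegan — reject
C: has sesame seed, so not sesame-free — out
D: has pork, so not vegan; has sesame seed, so not sesame-free — reject
E: has sesame, so not sesame-free — no
F: has gelatin, so not vegan — out
G: all constraints satisfied — valid
H: has prawn, so not vegan; has tahini, so not sesame-free — reject
I: has cod, so not vegan — reject

A, G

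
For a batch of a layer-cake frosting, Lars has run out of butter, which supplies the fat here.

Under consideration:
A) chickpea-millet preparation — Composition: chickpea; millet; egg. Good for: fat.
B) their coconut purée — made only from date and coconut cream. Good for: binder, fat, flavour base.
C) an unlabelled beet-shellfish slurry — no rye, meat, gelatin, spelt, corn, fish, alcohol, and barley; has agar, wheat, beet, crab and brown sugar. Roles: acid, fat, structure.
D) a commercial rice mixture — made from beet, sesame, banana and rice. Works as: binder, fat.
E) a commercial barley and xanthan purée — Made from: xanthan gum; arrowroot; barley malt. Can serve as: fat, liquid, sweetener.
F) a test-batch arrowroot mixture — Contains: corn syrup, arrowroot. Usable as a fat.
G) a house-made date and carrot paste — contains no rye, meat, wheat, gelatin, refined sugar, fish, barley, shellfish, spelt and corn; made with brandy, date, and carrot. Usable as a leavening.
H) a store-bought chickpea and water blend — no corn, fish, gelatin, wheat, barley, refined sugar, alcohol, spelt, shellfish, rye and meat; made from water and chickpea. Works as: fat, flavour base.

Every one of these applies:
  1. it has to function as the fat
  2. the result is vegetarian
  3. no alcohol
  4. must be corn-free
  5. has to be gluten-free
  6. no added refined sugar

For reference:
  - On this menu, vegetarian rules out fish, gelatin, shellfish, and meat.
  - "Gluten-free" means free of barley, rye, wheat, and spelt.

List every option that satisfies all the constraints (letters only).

A: only egg, millet, and chickpea; none excluded — OK
B: no corn, no refined sugar — OK
C: has crab, so not vegetarian; has wheat, so not gluten-free (and 1 more) — out
D: all constraints satisfied — OK
E: has barley malt, so not gluten-free — out
F: has corn syrup, so not corn-free — out
G: not usable as a fat; has brandy, so not alcohol-free — out
H: all constraints satisfied — valid

A, B, D, H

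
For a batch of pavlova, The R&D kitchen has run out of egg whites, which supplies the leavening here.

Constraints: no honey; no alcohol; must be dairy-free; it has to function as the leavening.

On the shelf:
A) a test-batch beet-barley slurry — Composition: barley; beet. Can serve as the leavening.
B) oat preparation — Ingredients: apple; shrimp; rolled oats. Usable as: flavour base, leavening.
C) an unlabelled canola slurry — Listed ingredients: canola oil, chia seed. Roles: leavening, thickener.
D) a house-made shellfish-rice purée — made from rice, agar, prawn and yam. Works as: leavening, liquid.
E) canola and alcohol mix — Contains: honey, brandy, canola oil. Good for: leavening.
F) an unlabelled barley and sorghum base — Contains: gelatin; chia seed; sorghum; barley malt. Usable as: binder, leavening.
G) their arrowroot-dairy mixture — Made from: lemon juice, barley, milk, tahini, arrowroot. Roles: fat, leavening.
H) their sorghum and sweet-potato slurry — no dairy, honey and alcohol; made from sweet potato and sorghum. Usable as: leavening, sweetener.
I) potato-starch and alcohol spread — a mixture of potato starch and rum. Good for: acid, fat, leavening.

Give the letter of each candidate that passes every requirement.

A: no dairy, no honey — valid
B: works as a leavening, no alcohol, no dairy — valid
C: only chia seed and canola oil; none excluded — keep
D: works as a leavening, no honey, no dairy — keep
E: has honey, so not honey-free; has brandy, so not alcohol-free — reject
F: barley malt and gelatin etc. — none of it excluded — keep
G: has milk, so not dairy-free — reject
H: works as a leavening, no honey, no dairy — valid
I: has rum, so not alcohol-free — no

A, B, C, D, F, H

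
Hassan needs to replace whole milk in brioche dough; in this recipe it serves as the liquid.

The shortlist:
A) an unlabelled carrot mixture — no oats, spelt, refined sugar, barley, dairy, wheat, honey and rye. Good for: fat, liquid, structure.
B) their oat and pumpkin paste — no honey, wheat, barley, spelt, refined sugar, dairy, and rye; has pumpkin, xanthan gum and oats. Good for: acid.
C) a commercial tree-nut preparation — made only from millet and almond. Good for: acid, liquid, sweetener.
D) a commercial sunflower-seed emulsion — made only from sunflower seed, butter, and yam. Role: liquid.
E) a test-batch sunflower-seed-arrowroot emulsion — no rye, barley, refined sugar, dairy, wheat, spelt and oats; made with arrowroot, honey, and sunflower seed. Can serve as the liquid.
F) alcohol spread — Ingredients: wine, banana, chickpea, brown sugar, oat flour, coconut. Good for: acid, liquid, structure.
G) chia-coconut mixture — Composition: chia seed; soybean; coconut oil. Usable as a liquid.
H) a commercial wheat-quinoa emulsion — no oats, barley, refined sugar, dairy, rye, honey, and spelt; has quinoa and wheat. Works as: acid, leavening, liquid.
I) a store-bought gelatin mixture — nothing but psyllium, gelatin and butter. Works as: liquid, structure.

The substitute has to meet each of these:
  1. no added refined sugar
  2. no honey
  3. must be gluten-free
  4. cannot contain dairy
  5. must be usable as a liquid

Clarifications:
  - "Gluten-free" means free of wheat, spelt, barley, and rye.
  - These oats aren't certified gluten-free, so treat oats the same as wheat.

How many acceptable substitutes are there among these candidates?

3

A: works as a liquid, no dairy, gluten-free — OK
B: not usable as a liquid; has oats, so not gluten-free — out
C: every rule checks out — OK
D: has butter, so not dairy-free — reject
E: has honey, so not honey-free — reject
F: has oat flour, so not gluten-free; has brown sugar, so not no-added-sugar — out
G: nothing on the exclusion list — keep
H: has wheat, so not gluten-free — no
I: has butter, so not dairy-free — out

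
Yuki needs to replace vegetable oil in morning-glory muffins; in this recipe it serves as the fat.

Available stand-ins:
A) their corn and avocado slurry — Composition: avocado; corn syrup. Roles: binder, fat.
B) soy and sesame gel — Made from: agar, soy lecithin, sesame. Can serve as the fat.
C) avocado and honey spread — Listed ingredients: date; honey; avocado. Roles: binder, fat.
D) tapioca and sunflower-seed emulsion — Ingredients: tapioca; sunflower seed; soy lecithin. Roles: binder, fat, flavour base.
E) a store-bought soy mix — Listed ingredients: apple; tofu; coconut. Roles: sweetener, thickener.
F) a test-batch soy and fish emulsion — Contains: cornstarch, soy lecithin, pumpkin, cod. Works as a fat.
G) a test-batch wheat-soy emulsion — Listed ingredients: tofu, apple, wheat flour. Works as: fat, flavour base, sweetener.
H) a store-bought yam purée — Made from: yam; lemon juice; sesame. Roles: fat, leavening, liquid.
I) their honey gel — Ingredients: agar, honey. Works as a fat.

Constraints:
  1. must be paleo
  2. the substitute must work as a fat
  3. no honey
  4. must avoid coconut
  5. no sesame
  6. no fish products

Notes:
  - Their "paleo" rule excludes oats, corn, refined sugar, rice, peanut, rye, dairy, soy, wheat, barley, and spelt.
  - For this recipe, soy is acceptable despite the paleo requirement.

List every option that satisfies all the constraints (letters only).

A: has corn syrup, so not paleo — out
B: has sesame, so not sesame-free — out
C: has honey, so not honey-free — reject
D: soy is permitted under the paleo carve-out; nothing else excluded — keep
E: not usable as a fat; has coconut, so not coconut-free — out
F: has cornstarch, so not paleo; has cod, so not fish-free — no
G: has wheat flour, so not paleo — reject
H: has sesame, so not sesame-free — out
I: has honey, so not honey-free — out

D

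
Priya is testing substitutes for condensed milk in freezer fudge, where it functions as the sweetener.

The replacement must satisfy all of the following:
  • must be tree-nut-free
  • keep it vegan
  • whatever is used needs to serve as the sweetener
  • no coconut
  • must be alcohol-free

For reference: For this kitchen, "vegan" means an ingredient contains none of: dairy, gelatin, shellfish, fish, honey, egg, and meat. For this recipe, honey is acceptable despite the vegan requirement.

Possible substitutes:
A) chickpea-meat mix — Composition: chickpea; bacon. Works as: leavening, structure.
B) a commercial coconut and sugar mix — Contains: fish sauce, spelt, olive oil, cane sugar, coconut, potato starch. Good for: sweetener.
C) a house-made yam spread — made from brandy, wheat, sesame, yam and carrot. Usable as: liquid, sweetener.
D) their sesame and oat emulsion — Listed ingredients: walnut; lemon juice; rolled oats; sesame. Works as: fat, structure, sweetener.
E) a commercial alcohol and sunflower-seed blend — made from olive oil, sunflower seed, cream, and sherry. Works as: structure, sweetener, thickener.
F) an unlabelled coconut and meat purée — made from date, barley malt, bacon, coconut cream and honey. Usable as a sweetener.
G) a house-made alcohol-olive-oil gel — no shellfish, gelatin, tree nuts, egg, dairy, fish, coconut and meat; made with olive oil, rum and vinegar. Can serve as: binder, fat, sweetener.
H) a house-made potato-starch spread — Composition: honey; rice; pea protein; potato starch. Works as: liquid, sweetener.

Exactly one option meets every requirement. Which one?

A: not usable as a sweetener; has bacon, so not vegan — out
B: has fish sauce, so not vegan; has coconut, so not coconut-free — out
C: has brandy, so not alcohol-free — out
D: has walnut, so not tree-nut-free — no
E: has cream, so not vegan; has sherry, so not alcohol-free — out
F: has bacon, so not vegan; has coconut cream, so not coconut-free — out
G: has rum, so not alcohol-free — no
H: honey is permitted under the vegan carve-out; nothing else excluded — keep

H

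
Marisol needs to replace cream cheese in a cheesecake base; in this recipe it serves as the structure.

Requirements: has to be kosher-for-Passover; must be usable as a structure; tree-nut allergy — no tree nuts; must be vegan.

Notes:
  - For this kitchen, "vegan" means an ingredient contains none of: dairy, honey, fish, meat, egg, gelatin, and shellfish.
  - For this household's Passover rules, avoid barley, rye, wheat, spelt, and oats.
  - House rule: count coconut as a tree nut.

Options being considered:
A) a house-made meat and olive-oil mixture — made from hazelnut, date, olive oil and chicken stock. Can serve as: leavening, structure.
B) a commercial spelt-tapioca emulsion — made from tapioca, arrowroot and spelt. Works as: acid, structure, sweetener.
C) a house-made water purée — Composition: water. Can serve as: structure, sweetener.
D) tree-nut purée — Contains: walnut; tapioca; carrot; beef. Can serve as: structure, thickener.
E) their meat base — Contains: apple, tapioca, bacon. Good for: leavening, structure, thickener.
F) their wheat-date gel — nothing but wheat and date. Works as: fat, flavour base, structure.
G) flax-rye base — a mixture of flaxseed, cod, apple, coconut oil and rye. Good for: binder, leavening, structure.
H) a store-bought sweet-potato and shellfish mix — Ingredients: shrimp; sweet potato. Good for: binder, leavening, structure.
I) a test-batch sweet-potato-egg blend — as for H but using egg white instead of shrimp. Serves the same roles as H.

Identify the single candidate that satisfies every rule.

C

A: has chicken stock, so not vegan; has hazelnut, so not tree-nut-free — reject
B: has spelt, so not kosher-for-Passover — reject
C: only water; none excluded — OK
D: has beef, so not vegan; has walnut, so not tree-nut-free — reject
E: has bacon, so not vegan — out
F: has wheat, so not kosher-for-Passover — reject
G: has cod, so not vegan; has rye, so not kosher-for-Passover (and 1 more) — no
H: has shrimp, so not vegan — out
I: has egg white, so not vegan — no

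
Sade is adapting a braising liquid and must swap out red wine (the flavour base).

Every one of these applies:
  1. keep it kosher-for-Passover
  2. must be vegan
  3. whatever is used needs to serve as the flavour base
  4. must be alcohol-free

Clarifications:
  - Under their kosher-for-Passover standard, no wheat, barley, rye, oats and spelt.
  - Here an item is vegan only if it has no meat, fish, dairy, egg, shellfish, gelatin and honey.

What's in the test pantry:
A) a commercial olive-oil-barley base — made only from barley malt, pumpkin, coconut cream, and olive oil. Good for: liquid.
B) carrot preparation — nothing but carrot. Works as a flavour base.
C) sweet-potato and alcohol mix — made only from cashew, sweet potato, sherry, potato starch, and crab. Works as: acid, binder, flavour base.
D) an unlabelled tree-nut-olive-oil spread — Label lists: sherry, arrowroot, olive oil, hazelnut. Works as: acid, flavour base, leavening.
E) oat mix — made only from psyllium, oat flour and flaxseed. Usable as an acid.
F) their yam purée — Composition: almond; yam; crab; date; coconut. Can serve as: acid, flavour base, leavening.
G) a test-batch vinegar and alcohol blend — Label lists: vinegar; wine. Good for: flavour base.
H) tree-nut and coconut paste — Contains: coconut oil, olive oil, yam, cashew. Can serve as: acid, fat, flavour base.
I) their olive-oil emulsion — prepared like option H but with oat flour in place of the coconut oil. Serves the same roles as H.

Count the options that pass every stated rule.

A: not usable as a flavour base; has barley malt, so not kosher-for-Passover — out
B: only carrot; none excluded — valid
C: has crab, so not vegan; has sherry, so not alcohol-free — no
D: has sherry, so not alcohol-free — out
E: not usable as a flavour base; has oat flour, so not kosher-for-Passover — reject
F: has crab, so not vegan — out
G: has wine, so not alcohol-free — no
H: coconut oil and cashew etc. — none of it excluded — OK
I: has oat flour, so not kosher-for-Passover — no

2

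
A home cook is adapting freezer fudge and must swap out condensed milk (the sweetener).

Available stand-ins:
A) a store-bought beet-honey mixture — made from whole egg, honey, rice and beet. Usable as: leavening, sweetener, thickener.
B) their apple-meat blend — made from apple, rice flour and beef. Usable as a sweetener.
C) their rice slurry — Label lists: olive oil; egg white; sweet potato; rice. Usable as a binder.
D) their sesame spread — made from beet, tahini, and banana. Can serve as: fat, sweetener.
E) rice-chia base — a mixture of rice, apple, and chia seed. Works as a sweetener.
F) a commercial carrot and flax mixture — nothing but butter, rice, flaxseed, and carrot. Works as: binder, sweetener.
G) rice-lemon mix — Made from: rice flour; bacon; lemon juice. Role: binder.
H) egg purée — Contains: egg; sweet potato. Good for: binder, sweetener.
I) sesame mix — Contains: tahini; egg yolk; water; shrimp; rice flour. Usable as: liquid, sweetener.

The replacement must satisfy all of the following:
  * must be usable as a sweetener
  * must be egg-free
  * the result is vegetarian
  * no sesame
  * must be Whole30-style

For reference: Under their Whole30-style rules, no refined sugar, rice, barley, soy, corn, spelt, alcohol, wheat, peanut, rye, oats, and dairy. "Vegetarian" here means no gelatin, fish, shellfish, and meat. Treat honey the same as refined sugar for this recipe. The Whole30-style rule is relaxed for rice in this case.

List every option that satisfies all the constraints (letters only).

A: has honey, so not Whole30-style; has whole egg, so not egg-free — no
B: has beef, so not vegetarian — out
C: not usable as a sweetener; has egg white, so not egg-free — reject
D: has tahini, so not sesame-free — no
E: rice is permitted under the Whole30-style carve-out; nothing else excluded — keep
F: has butter, so not Whole30-style — reject
G: not usable as a sweetener; has bacon, so not vegetarian — no
H: has egg, so not egg-free — reject
I: has shrimp, so not vegetarian; has egg yolk, so not egg-free (and 1 more) — out

E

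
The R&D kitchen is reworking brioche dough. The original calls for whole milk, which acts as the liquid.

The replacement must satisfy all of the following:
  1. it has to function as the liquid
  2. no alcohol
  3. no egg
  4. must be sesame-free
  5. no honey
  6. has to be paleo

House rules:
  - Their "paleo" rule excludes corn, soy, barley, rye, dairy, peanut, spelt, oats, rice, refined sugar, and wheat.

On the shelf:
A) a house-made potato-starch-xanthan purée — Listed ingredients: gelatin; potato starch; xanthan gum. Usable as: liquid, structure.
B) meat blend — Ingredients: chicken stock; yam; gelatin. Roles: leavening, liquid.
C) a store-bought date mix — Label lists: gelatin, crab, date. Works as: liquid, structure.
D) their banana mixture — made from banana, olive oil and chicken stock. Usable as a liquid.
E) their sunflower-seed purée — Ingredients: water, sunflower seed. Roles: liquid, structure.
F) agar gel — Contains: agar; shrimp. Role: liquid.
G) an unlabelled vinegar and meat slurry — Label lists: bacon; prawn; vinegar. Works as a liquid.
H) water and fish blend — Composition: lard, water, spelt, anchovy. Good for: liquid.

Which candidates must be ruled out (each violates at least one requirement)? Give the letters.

H

A: works as a liquid, no honey, no alcohol — valid
B: no alcohol, paleo — keep
C: nothing on the exclusion list — keep
D: every rule checks out — keep
E: no sesame, no honey — valid
F: no egg, no alcohol — valid
G: works as a liquid, no sesame, no honey — valid
H: has spelt, so not paleo — no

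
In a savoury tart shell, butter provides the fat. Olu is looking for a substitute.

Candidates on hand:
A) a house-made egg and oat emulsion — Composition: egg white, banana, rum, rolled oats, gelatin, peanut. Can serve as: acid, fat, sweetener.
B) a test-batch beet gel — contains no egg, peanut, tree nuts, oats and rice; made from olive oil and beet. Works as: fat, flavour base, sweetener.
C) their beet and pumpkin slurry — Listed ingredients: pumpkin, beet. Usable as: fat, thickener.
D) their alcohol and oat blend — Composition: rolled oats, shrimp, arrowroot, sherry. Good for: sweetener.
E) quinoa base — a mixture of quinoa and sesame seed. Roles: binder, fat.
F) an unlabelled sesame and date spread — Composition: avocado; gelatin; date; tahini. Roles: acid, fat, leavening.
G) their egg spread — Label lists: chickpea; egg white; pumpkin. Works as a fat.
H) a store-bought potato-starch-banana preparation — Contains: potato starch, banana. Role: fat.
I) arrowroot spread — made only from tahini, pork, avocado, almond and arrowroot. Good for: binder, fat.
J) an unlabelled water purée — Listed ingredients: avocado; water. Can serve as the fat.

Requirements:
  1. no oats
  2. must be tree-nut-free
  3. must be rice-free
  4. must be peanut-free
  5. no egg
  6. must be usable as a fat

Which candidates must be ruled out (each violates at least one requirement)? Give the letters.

A: has peanut, so not peanut-free; has rolled oats, so not oat-free (and 1 more) — reject
B: every rule checks out — keep
C: no tree nuts, no peanut — OK
D: not usable as a fat; has rolled oats, so not oat-free — out
E: only sesame seed and quinoa; none excluded — keep
F: every rule checks out — keep
G: has egg white, so not egg-free — out
H: only banana and potato starch; none excluded — OK
I: has almond, so not tree-nut-free — no
J: works as a fat, no rice, no peanut — valid

A, D, G, I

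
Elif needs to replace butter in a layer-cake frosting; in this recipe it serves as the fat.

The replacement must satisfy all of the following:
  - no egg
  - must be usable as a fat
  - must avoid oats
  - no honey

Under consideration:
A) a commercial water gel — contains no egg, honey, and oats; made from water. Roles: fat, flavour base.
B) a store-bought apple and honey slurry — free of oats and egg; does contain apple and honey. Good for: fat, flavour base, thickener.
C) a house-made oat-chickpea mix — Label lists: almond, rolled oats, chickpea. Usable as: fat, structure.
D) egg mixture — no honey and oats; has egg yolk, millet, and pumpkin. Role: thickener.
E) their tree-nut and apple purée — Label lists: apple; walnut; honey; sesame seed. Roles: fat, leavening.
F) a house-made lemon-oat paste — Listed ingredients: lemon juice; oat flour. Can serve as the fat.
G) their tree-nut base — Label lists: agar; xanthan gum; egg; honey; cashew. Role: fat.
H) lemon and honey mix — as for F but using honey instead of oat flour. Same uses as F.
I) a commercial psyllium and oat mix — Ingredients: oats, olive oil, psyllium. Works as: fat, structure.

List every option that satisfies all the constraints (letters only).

A

A: nothing on the exclusion list — OK
B: has honey, so not honey-free — out
C: has rolled oats, so not oat-free — out
D: not usable as a fat; has egg yolk, so not egg-free — out
E: has honey, so not honey-free — no
F: has oat flour, so not oat-free — no
G: has honey, so not honey-free; has egg, so not egg-free — reject
H: has honey, so not honey-free — reject
I: has oats, so not oat-free — out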